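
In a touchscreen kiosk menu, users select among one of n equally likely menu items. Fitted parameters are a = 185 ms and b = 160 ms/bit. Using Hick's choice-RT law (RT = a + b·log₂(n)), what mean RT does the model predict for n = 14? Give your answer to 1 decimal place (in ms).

log₂(14) = 3.8074 bits, so RT = 185 + 160 × 3.8074 ≈ 794.177 ms.

794.2 ms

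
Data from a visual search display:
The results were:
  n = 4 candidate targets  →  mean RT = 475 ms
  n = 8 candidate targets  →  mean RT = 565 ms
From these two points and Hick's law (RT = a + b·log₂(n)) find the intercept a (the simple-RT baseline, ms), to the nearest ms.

295 ms

The slope on a log₂ axis is (565 − 475) / (3 − 2) = 90 ms/bit.
Intercept: a = 475 − 90·log₂(4) = 295.000 ms.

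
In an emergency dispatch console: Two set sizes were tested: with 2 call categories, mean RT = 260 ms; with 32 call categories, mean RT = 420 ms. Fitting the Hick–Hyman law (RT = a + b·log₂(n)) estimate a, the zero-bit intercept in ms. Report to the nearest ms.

220 ms

The slope on a log₂ axis is (420 − 260) / (5 − 1) = 40 ms/bit.
Intercept: a = 260 − 40·log₂(2) = 220.000 ms.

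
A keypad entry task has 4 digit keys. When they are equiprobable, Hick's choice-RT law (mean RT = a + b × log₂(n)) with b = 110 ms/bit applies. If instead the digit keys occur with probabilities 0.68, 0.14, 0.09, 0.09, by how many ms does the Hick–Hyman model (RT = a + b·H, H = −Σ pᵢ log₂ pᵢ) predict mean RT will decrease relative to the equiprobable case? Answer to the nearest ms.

The RT saving is b·ΔH. Equiprobable H₀ = log₂(4) = 2.0000 bits; with the given probabilities H = 1.4008 bits.
b·(H₀ − H) = 110 × (2.0000 − 1.4008) = 65.92 ms.

66 ms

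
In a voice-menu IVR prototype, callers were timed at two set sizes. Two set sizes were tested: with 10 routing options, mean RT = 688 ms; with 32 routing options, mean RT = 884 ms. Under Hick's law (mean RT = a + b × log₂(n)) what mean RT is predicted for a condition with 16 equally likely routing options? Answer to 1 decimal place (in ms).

Solve the two-equation system in a and b:
  b = (884 − 688) / (log₂ 32 − log₂ 10) = 196 / (5 − 3.3219) = 116.801 ms/bit
  a = 688 − 116.801 × 3.3219 = 299.996 ms
Then RT(16) = 299.996 + 116.801 × log₂ 16 = 299.996 + 116.801 × 4 ≈ 767.199 ms.

767.2 ms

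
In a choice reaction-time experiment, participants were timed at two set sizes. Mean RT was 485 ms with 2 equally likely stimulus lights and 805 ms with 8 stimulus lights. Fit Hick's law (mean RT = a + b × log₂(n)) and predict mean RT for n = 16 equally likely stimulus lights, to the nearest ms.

RT is linear in log₂ n, so two points fix the line:
  b = (805 − 485) / (log₂ 8 − log₂ 2) = 320 / (3 − 1) = 160 ms/bit
  a = 485 − 160 × 1 = 325 ms
Then RT(16) = 325 + 160 × log₂ 16 = 325 + 160 × 4 ≈ 965.000 ms.

965 ms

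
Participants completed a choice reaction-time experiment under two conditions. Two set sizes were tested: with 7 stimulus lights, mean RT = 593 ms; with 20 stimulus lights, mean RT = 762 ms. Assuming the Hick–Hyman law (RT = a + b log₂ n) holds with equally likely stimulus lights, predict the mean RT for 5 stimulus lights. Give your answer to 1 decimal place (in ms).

538.8 ms

RT is linear in log₂ n, so two points fix the line:
  b = (762 − 593) / (log₂ 20 − log₂ 7) = 169 / (4.3219 − 2.8074) = 111.583 ms/bit
  a = 593 − 111.583 × 2.8074 = 279.748 ms
Then RT(5) = 279.748 + 111.583 × log₂ 5 = 279.748 + 111.583 × 2.3219 ≈ 538.835 ms.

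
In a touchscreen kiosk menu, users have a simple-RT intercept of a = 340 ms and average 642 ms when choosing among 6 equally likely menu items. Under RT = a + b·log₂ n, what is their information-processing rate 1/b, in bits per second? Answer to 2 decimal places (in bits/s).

8.56 bits/s

Choice component = 642 − 340 = 302 ms over log₂(6) = 2.5850 bits.
b = 302 / 2.5850 = 116.830 ms/bit, so 1/b = 8.559 bits/s.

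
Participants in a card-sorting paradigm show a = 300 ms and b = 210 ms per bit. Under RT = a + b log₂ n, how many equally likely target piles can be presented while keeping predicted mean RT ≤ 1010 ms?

210·log₂ n ≤ 1010 − 300 = 710, giving log₂ n ≤ 3.3810 and n ≤ 10.418. The largest whole number is 10.

10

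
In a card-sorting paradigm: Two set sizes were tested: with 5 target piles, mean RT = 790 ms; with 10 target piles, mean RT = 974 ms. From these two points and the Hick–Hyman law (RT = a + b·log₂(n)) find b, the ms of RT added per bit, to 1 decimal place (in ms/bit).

Slope: b = (974 − 790) / (log₂ 10 − log₂ 5) = 184/1.0000 = 184.000 ms/bit.

184.0 ms/bit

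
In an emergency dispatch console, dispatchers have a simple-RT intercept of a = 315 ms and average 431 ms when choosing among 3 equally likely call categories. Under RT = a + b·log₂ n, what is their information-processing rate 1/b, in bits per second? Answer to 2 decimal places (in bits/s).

13.66 bits/s

b = (431 − 315)/log₂ 3 = 116/1.5850 = 73.188 ms per bit = 0.07319 s/bit; the reciprocal is 13.663 bits/s.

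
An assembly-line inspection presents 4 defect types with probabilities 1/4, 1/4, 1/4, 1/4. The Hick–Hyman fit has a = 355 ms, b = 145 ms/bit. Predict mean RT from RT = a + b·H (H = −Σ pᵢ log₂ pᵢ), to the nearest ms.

645 ms

Each term −pᵢ log₂ pᵢ: 0.25·2 + 0.25·2 + 0.25·2 + 0.25·2; summed, H = 2.000 bits.
Mean RT = a + bH = 355 + 145·2.000 = 645.00 ms.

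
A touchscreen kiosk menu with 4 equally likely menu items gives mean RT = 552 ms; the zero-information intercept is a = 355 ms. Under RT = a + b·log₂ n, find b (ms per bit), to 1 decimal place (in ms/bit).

4 alternatives carry log₂ 4 = 2 bits; the choice cost is 552 − 355 = 197 ms, so b = 197/2 = 98.500 ms/bit.

98.5 ms/bit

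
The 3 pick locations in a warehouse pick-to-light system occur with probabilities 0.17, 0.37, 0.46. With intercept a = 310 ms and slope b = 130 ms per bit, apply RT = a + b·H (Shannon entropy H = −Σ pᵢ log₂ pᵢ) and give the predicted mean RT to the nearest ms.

H = 0.17·log₂(1/0.17) + 0.37·log₂(1/0.37) + 0.46·log₂(1/0.46) = 1.4807 bits.
RT = 310 + 130 × 1.4807 = 502.48 ms.

502 ms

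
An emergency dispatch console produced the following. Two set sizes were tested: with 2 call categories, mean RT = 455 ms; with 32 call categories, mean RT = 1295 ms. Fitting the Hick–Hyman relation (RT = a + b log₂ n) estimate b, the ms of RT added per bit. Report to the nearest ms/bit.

210 ms/bit

b = (RT₂ − RT₁)/(log₂ n₂ − log₂ n₁) = (1295 − 455)/(5 − 1) = 210 ms/bit.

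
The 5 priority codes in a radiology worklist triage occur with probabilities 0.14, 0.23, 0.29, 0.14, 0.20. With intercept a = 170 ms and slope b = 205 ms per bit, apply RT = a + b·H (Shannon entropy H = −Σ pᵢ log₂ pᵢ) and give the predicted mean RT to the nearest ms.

634 ms

Entropy contributions −pᵢ log₂ pᵢ: 0.3971, 0.4877, 0.5179, 0.3971, 0.4644; sum H = 2.2642 bits.
RT = a + bH = 170 + 205·2.2642 = 634.16 ms.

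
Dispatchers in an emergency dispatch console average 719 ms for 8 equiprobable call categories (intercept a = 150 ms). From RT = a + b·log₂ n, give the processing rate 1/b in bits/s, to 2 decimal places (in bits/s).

b = (719 − 150)/log₂ 8 = 569/3 = 189.667 ms per bit = 0.18967 s/bit; the reciprocal is 5.272 bits/s.

5.27 bits/s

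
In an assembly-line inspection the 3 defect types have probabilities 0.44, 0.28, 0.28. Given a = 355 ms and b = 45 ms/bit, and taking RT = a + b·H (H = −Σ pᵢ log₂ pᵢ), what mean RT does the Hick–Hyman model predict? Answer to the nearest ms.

425 ms

Entropy contributions −pᵢ log₂ pᵢ: 0.5211, 0.5142, 0.5142; sum H = 1.5496 bits.
RT = a + bH = 355 + 45·1.5496 = 424.73 ms.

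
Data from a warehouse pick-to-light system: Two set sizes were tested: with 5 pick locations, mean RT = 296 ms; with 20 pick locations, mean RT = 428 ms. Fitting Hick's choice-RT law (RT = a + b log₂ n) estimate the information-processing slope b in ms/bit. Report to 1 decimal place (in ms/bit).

66.0 ms/bit

Slope: b = (428 − 296) / (log₂ 20 − log₂ 5) = 132/2.0000 = 66.000 ms/bit.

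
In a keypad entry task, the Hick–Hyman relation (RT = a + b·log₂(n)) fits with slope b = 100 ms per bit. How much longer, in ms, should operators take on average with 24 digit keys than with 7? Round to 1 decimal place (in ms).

177.8 ms

The intercept a cancels: ΔRT = b·(log₂ n₂ − log₂ n₁) = b·log₂(n₂/n₁).
log₂(24) − log₂(7) = 4.5850 − 2.8074 = 1.7776.
ΔRT = 100 × 1.7776 = 177.761 ms.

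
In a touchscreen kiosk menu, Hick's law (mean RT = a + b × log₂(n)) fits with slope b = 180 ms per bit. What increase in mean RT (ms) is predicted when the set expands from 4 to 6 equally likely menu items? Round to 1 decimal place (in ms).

Only the slope matters, since a is common to both: ΔRT = b·log₂(n₂/n₁).
log₂(6) − log₂(4) = 2.5850 − 2 = 0.5850.
ΔRT = 180 × 0.5850 = 105.293 ms.

105.3 ms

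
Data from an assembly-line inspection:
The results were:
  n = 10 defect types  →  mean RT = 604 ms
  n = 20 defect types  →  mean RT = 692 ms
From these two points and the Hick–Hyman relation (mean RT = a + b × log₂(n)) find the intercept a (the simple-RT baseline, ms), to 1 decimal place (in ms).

311.7 ms

The slope on a log₂ axis is (692 − 604) / (4.3219 − 3.3219) = 88.000 ms/bit.
Intercept: a = 604 − 88.000·log₂(10) = 311.670 ms.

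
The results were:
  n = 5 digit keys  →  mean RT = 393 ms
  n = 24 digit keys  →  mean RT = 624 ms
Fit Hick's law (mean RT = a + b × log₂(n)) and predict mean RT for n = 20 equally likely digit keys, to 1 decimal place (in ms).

597.2 ms

With log₂ n on the abscissa the relation is linear; from the two conditions:
  b = (624 − 393) / (log₂ 24 − log₂ 5) = 231 / (4.5850 − 2.3219) = 102.075 ms/bit
  a = 393 − 102.075 × 2.3219 = 155.988 ms
Then RT(20) = 155.988 + 102.075 × log₂ 20 = 155.988 + 102.075 × 4.3219 ≈ 597.151 ms.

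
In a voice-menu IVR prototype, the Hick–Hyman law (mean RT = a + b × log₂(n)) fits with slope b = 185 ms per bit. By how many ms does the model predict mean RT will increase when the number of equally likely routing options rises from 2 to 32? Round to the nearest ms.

740 ms

ΔRT = (a + b log₂ n₂) − (a + b log₂ n₁) = b·(log₂ n₂ − log₂ n₁).
log₂(32) − log₂(2) = log₂(32/2) = log₂(16) = 4.
ΔRT = 185 × 4.0000 = 740.000 ms.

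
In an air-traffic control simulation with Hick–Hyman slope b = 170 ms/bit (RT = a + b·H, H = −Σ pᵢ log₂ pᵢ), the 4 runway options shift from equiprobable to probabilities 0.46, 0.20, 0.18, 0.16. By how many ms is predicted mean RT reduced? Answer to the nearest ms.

26 ms

Equiprobable entropy H₀ = log₂ 4 = 2.0000 bits.
Skewed entropy H = −Σ pᵢ log₂ pᵢ = 1.8480 bits.
ΔRT = b·(H₀ − H) = 170 × 0.1520 = 25.83 ms.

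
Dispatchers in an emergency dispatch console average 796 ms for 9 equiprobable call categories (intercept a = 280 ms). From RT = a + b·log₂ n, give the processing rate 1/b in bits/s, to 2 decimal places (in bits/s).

6.14 bits/s

Choice component = 796 − 280 = 516 ms over log₂(9) = 3.1699 bits.
b = 516 / 3.1699 = 162.780 ms/bit, so 1/b = 6.143 bits/s.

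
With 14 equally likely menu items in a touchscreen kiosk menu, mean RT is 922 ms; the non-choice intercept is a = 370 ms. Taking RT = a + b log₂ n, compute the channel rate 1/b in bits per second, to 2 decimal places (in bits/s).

6.90 bits/s

b = (922 − 370)/log₂ 14 = 552/3.8074 = 144.983 ms per bit = 0.14498 s/bit; the reciprocal is 6.897 bits/s.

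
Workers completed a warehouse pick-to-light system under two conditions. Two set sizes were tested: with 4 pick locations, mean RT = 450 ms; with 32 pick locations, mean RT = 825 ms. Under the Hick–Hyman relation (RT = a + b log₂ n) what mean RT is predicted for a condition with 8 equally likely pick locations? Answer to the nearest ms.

Solve the two-equation system in a and b:
  b = (825 − 450) / (log₂ 32 − log₂ 4) = 375 / (5 − 2) = 125 ms/bit
  a = 450 − 125 × 2 = 200 ms
Then RT(8) = 200 + 125 × log₂ 8 = 200 + 125 × 3 ≈ 575.000 ms.

575 ms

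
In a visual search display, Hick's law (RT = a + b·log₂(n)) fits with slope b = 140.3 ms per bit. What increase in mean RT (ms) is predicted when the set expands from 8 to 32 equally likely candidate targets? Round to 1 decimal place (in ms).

Only the slope matters, since a is common to both: ΔRT = b·log₂(n₂/n₁).
log₂(32) − log₂(8) = log₂(32/8) = log₂(4) = 2.
ΔRT = 140.3 × 2.0000 = 280.600 ms.

280.6 ms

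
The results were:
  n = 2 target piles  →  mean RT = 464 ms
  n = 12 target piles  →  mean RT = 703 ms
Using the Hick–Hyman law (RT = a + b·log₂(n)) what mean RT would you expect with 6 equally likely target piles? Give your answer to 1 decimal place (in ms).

610.5 ms

Solve the two-equation system in a and b:
  b = (703 − 464) / (log₂ 12 − log₂ 2) = 239 / (3.5850 − 1) = 92.458 ms/bit
  a = 464 − 92.458 × 1 = 371.542 ms
Then RT(6) = 371.542 + 92.458 × log₂ 6 = 371.542 + 92.458 × 2.5850 ≈ 610.542 ms.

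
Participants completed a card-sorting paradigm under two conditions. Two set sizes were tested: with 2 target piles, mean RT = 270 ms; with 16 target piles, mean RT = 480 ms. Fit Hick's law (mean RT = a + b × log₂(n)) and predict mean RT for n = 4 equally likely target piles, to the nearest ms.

340 ms

Solve the two-equation system in a and b:
  b = (480 − 270) / (log₂ 16 − log₂ 2) = 210 / (4 − 1) = 70 ms/bit
  a = 270 − 70 × 1 = 200 ms
Then RT(4) = 200 + 70 × log₂ 4 = 200 + 70 × 2 ≈ 340.000 ms.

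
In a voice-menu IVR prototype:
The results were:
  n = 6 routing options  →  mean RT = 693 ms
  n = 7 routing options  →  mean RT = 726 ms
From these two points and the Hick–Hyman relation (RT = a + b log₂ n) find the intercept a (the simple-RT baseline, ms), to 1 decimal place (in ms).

309.4 ms

The slope on a log₂ axis is (726 − 693) / (2.8074 − 2.5850) = 148.386 ms/bit.
a = RT₁ − b·log₂ n₁ = 693 − 148.386 × 2.5850 = 309.427 ms.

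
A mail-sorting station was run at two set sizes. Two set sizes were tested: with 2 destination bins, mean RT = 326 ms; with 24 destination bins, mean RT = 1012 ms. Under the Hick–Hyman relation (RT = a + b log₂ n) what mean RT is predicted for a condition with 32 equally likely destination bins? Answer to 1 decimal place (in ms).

Fit slope and intercept:
  b = (1012 − 326) / (log₂ 24 − log₂ 2) = 686 / (4.5850 − 1) = 191.355 ms/bit
  a = 326 − 191.355 × 1 = 134.645 ms
Then RT(32) = 134.645 + 191.355 × log₂ 32 = 134.645 + 191.355 × 5 ≈ 1091.419 ms.

1091.4 ms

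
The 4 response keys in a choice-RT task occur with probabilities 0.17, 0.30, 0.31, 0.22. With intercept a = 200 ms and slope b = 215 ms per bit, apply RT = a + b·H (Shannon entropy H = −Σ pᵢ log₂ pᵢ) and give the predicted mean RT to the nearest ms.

Entropy contributions −pᵢ log₂ pᵢ: 0.4346, 0.5211, 0.5238, 0.4806; sum H = 1.9600 bits.
RT = a + bH = 200 + 215·1.9600 = 621.41 ms.

621 ms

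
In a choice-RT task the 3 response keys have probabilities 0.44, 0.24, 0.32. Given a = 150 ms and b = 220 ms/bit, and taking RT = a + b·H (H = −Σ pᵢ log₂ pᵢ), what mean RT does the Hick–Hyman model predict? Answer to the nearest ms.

H = 0.44·log₂(1/0.44) + 0.24·log₂(1/0.24) + 0.32·log₂(1/0.32) = 1.5413 bits.
RT = 150 + 220 × 1.5413 = 489.09 ms.

489 ms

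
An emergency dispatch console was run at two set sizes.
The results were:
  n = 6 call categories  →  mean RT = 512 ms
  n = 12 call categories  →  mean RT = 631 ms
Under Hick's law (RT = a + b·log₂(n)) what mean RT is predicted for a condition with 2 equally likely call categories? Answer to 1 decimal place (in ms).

323.4 ms

With log₂ n on the abscissa the relation is linear; from the two conditions:
  b = (631 − 512) / (log₂ 12 − log₂ 6) = 119 / (3.5850 − 2.5850) = 119.000 ms/bit
  a = 512 − 119.000 × 2.5850 = 204.389 ms
Then RT(2) = 204.389 + 119.000 × log₂ 2 = 204.389 + 119.000 × 1 ≈ 323.389 ms.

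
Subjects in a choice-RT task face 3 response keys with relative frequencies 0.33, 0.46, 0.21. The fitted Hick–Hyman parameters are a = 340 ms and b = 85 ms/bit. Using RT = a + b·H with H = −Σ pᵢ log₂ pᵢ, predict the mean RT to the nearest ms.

H = 0.33·log₂(1/0.33) + 0.46·log₂(1/0.46) + 0.21·log₂(1/0.21) = 1.5160 bits.
RT = 340 + 85 × 1.5160 = 468.86 ms.

469 ms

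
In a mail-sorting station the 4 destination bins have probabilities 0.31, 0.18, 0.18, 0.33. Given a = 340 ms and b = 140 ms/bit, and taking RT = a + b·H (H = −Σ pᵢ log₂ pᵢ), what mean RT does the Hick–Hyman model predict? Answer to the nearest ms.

H = 0.31·log₂(1/0.31) + 0.18·log₂(1/0.18) + 0.18·log₂(1/0.18) + 0.33·log₂(1/0.33) = 1.9422 bits.
RT = 340 + 140 × 1.9422 = 611.91 ms.

612 ms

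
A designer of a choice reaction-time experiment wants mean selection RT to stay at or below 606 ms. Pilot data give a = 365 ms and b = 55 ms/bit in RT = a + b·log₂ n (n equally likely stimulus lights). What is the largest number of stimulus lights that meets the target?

20

Information budget: (606 − 365)/55 = 4.3818 bits, so n ≤ 2^4.3818 = 20.848 → at most 20.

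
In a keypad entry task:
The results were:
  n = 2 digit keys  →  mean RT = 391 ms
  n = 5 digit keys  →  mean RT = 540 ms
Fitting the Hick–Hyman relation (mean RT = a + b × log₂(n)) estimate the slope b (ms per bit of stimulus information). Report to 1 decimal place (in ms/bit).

The slope on a log₂ axis is (540 − 391) / (2.3219 − 1) = 112.714 ms/bit.

112.7 ms/bit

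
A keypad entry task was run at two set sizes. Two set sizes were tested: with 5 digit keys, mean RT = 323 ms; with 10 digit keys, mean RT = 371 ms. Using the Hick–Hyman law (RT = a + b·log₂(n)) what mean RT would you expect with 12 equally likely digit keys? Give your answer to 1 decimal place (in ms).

Fit slope and intercept:
  b = (371 − 323) / (log₂ 10 − log₂ 5) = 48 / (3.3219 − 2.3219) = 48.000 ms/bit
  a = 323 − 48.000 × 2.3219 = 211.547 ms
Then RT(12) = 211.547 + 48.000 × log₂ 12 = 211.547 + 48.000 × 3.5850 ≈ 383.626 ms.

383.6 ms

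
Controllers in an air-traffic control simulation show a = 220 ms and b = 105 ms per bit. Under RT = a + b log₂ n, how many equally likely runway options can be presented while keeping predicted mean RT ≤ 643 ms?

16

105·log₂ n ≤ 643 − 220 = 423, giving log₂ n ≤ 4.0286 and n ≤ 16.320. The largest whole number is 16.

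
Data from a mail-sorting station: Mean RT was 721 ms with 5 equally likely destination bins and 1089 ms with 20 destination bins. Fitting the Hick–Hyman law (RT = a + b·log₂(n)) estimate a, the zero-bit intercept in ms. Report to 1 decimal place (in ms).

293.8 ms

Slope: b = (1089 − 721) / (log₂ 20 − log₂ 5) = 368/2.0000 = 184.000 ms/bit.
Intercept: a = 721 − 184.000·log₂(5) = 293.765 ms.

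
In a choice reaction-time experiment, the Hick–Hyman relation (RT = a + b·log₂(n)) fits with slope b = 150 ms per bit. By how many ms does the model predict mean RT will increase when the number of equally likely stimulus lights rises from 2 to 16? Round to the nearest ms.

450 ms

Only the slope matters, since a is common to both: ΔRT = b·log₂(n₂/n₁).
log₂(16) − log₂(2) = log₂(16/2) = log₂(8) = 3.
ΔRT = 150 × 3.0000 = 450.000 ms.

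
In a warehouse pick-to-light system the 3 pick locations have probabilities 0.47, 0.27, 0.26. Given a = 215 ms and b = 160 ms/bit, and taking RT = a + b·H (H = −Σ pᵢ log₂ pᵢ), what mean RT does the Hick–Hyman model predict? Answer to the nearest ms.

459 ms

Entropy contributions −pᵢ log₂ pᵢ: 0.5120, 0.5100, 0.5053; sum H = 1.5273 bits.
RT = a + bH = 215 + 160·1.5273 = 459.36 ms.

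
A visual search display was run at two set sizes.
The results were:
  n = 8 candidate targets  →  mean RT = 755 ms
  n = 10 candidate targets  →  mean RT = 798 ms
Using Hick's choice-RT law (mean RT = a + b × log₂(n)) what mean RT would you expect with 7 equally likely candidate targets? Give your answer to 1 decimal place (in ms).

Fit slope and intercept:
  b = (798 − 755) / (log₂ 10 − log₂ 8) = 43 / (3.3219 − 3) = 133.570 ms/bit
  a = 755 − 133.570 × 3 = 354.289 ms
Then RT(7) = 354.289 + 133.570 × log₂ 7 = 354.289 + 133.570 × 2.8074 ≈ 729.268 ms.

729.3 ms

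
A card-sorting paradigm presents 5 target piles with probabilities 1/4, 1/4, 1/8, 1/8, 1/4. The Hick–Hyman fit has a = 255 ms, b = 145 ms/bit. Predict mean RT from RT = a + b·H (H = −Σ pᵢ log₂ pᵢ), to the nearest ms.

Each term −pᵢ log₂ pᵢ: 0.25·2 + 0.25·2 + 0.125·3 + 0.125·3 + 0.25·2; summed, H = 2.250 bits.
Mean RT = a + bH = 255 + 145·2.250 = 581.25 ms.

581 ms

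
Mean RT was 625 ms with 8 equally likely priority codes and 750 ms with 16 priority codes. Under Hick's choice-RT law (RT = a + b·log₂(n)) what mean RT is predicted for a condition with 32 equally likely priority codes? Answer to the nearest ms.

With log₂ n on the abscissa the relation is linear; from the two conditions:
  b = (750 − 625) / (log₂ 16 − log₂ 8) = 125 / (4 − 3) = 125 ms/bit
  a = 625 − 125 × 3 = 250 ms
Then RT(32) = 250 + 125 × log₂ 32 = 250 + 125 × 5 ≈ 875.000 ms.

875 ms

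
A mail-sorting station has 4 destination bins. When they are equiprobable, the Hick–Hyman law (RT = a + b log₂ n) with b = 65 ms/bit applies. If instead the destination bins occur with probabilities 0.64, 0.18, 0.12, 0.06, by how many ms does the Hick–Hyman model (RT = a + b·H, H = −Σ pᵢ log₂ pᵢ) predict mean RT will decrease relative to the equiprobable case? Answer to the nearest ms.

Equiprobable entropy H₀ = log₂ 4 = 2.0000 bits.
Skewed entropy H = −Σ pᵢ log₂ pᵢ = 1.4680 bits.
ΔRT = b·(H₀ − H) = 65 × 0.5320 = 34.58 ms.

35 ms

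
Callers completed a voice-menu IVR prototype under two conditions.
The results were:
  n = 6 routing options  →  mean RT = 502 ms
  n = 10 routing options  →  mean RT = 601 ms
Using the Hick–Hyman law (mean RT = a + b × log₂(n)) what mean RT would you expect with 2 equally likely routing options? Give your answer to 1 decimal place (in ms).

289.1 ms

With log₂ n on the abscissa the relation is linear; from the two conditions:
  b = (601 − 502) / (log₂ 10 − log₂ 6) = 99 / (3.3219 − 2.5850) = 134.335 ms/bit
  a = 502 − 134.335 × 2.5850 = 154.750 ms
Then RT(2) = 154.750 + 134.335 × log₂ 2 = 154.750 + 134.335 × 1 ≈ 289.085 ms.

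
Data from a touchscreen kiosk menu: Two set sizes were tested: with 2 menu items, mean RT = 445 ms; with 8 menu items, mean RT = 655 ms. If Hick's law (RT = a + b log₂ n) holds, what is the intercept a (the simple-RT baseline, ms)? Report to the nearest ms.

340 ms

The slope on a log₂ axis is (655 − 445) / (3 − 1) = 105 ms/bit.
Intercept: a = 445 − 105·log₂(2) = 340.000 ms.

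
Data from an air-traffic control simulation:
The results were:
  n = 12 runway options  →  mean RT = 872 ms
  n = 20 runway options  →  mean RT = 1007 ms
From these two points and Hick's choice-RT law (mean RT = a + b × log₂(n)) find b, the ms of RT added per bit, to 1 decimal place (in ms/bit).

183.2 ms/bit

The slope on a log₂ axis is (1007 − 872) / (4.3219 − 3.5850) = 183.184 ms/bit.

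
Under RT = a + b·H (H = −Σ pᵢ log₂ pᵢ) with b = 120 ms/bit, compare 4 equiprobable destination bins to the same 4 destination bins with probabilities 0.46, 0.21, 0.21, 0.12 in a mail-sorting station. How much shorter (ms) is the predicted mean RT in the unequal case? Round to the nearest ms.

21 ms

Equiprobable entropy H₀ = log₂ 4 = 2.0000 bits.
Skewed entropy H = −Σ pᵢ log₂ pᵢ = 1.8280 bits.
ΔRT = b·(H₀ − H) = 120 × 0.1720 = 20.63 ms.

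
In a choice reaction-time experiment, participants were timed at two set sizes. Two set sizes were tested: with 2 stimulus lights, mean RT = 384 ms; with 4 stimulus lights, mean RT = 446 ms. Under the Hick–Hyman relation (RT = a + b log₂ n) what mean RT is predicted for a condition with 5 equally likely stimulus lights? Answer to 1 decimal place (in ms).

466.0 ms

With log₂ n on the abscissa the relation is linear; from the two conditions:
  b = (446 − 384) / (log₂ 4 − log₂ 2) = 62 / (2 − 1) = 62.000 ms/bit
  a = 384 − 62.000 × 1 = 322.000 ms
Then RT(5) = 322.000 + 62.000 × log₂ 5 = 322.000 + 62.000 × 2.3219 ≈ 465.960 ms.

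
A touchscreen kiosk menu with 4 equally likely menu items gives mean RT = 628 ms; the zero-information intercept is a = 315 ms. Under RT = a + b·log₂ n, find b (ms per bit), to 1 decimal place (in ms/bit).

156.5 ms/bit

4 alternatives carry log₂ 4 = 2 bits; the choice cost is 628 − 315 = 313 ms, so b = 313/2 = 156.500 ms/bit.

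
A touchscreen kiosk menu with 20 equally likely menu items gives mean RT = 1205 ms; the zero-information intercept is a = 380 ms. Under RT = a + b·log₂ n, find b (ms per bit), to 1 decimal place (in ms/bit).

190.9 ms/bit

log₂(20) = 4.3219 bits.
b = (RT − a)/log₂ n = (1205 − 380) / 4.3219 = 190.887 ms/bit.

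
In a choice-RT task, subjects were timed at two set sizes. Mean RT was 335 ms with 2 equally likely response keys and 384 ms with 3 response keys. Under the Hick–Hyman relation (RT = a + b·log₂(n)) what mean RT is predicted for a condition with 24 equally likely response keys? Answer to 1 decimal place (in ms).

With log₂ n on the abscissa the relation is linear; from the two conditions:
  b = (384 − 335) / (log₂ 3 − log₂ 2) = 49 / (1.5850 − 1) = 83.766 ms/bit
  a = 335 − 83.766 × 1 = 251.234 ms
Then RT(24) = 251.234 + 83.766 × log₂ 24 = 251.234 + 83.766 × 4.5850 ≈ 635.298 ms.

635.3 ms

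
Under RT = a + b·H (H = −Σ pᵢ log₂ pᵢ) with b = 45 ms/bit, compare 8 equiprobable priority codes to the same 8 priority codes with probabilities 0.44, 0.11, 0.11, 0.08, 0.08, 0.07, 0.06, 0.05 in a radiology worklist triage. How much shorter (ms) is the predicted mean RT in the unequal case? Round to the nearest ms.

21 ms

The RT saving is b·ΔH. Equiprobable H₀ = log₂(8) = 3.0000 bits; with the given probabilities H = 2.5329 bits.
b·(H₀ − H) = 45 × (3.0000 − 2.5329) = 21.02 ms.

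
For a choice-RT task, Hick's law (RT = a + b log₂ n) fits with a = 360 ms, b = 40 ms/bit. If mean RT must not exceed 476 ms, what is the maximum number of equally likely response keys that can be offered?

Set 360 + 40·log₂ n ≤ 476 → log₂ n ≤ (476 − 360)/40 = 2.9000.
So n ≤ 2^2.9000 = 7.464; the largest integer n is 7.

7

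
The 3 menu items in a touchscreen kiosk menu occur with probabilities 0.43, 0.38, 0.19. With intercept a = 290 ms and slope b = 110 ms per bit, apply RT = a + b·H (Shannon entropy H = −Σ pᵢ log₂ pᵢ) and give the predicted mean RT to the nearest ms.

456 ms

H = 0.43·log₂(1/0.43) + 0.38·log₂(1/0.38) + 0.19·log₂(1/0.19) = 1.5092 bits.
RT = 290 + 110 × 1.5092 = 456.02 ms.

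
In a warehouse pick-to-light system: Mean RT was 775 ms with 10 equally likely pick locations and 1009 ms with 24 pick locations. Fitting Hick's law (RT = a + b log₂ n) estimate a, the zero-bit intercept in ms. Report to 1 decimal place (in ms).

The slope on a log₂ axis is (1009 − 775) / (4.5850 − 3.3219) = 185.268 ms/bit.
Intercept: a = 775 − 185.268·log₂(10) = 159.553 ms.

159.6 ms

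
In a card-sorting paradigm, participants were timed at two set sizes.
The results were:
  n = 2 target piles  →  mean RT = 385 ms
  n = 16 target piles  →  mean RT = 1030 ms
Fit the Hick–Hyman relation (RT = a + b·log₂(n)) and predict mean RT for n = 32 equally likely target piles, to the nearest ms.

With log₂ n on the abscissa the relation is linear; from the two conditions:
  b = (1030 − 385) / (log₂ 16 − log₂ 2) = 645 / (4 − 1) = 215 ms/bit
  a = 385 − 215 × 1 = 170 ms
Then RT(32) = 170 + 215 × log₂ 32 = 170 + 215 × 5 ≈ 1245.000 ms.

1245 ms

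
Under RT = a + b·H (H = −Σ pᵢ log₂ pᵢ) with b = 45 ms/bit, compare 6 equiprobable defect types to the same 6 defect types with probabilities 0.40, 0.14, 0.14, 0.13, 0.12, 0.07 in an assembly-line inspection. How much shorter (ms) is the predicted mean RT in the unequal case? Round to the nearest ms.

11 ms

Equiprobable entropy H₀ = log₂ 6 = 2.5850 bits.
Skewed entropy H = −Σ pᵢ log₂ pᵢ = 2.3413 bits.
ΔRT = b·(H₀ − H) = 45 × 0.2437 = 10.97 ms.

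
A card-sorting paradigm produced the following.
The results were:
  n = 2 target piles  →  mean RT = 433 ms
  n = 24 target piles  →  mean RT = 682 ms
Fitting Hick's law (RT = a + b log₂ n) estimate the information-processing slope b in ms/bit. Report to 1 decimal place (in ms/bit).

69.5 ms/bit

Slope: b = (682 − 433) / (log₂ 24 − log₂ 2) = 249/3.5850 = 69.457 ms/bit.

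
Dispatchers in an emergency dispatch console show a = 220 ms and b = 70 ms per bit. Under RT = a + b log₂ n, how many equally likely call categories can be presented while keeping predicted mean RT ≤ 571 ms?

70·log₂ n ≤ 571 − 220 = 351, giving log₂ n ≤ 5.0143 and n ≤ 32.318. The largest whole number is 32.

32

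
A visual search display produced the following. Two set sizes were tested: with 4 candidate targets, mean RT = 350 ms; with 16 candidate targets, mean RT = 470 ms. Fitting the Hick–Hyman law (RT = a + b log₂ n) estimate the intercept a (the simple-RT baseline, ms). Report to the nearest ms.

230 ms

The slope on a log₂ axis is (470 − 350) / (4 − 2) = 60 ms/bit.
Intercept: a = 350 − 60·log₂(4) = 230.000 ms.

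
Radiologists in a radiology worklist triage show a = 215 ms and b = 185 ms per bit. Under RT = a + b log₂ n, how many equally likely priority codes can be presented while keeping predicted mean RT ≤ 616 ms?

Information budget: (616 − 215)/185 = 2.1676 bits, so n ≤ 2^2.1676 = 4.493 → at most 4.

4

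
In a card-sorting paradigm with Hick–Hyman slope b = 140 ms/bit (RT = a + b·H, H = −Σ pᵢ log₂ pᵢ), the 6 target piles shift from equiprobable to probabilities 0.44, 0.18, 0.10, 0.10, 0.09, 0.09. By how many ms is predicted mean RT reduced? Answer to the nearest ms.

46 ms

Equiprobable entropy H₀ = log₂ 6 = 2.5850 bits.
Skewed entropy H = −Σ pᵢ log₂ pᵢ = 2.2561 bits.
ΔRT = b·(H₀ − H) = 140 × 0.3288 = 46.03 ms.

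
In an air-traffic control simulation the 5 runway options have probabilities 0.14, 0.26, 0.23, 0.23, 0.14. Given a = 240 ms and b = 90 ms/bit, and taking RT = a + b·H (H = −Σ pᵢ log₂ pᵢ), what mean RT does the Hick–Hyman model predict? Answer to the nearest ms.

445 ms

H = 0.14·log₂(1/0.14) + 0.26·log₂(1/0.26) + 0.23·log₂(1/0.23) + 0.23·log₂(1/0.23) + 0.14·log₂(1/0.14) = 2.2748 bits.
RT = 240 + 90 × 2.2748 = 444.74 ms.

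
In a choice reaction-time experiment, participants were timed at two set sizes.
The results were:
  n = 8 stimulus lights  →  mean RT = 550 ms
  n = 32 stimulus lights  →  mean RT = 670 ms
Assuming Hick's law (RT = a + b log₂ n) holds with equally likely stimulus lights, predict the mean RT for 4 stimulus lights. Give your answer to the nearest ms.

Fit slope and intercept:
  b = (670 − 550) / (log₂ 32 − log₂ 8) = 120 / (5 − 3) = 60 ms/bit
  a = 550 − 60 × 3 = 370 ms
Then RT(4) = 370 + 60 × log₂ 4 = 370 + 60 × 2 ≈ 490.000 ms.

490 ms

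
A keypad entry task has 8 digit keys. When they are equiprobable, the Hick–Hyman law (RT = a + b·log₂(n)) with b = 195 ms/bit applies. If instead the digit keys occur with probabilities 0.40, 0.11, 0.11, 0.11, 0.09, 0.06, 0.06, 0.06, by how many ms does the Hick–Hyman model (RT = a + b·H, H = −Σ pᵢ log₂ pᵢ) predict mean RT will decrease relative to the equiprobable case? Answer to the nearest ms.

The RT saving is b·ΔH. Equiprobable H₀ = log₂(8) = 3.0000 bits; with the given probabilities H = 2.6229 bits.
b·(H₀ − H) = 195 × (3.0000 − 2.6229) = 73.54 ms.

74 ms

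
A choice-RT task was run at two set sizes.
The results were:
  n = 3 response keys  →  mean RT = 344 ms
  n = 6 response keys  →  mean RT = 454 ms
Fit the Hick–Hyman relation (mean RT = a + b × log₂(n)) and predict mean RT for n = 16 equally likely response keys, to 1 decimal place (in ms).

609.7 ms

RT is linear in log₂ n, so two points fix the line:
  b = (454 − 344) / (log₂ 6 − log₂ 3) = 110 / (2.5850 − 1.5850) = 110.000 ms/bit
  a = 344 − 110.000 × 1.5850 = 169.654 ms
Then RT(16) = 169.654 + 110.000 × log₂ 16 = 169.654 + 110.000 × 4 ≈ 609.654 ms.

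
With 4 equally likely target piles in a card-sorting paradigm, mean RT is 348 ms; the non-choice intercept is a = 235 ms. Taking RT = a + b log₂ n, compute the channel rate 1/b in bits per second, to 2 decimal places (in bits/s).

b = (348 − 235)/log₂ 4 = 113/2 = 56.500 ms per bit = 0.05650 s/bit; the reciprocal is 17.699 bits/s.

17.70 bits/s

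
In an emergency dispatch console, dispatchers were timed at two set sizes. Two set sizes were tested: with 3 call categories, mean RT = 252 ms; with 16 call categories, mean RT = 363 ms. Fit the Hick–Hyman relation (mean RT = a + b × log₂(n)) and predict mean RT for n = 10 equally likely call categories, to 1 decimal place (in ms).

RT is linear in log₂ n, so two points fix the line:
  b = (363 − 252) / (log₂ 16 − log₂ 3) = 111 / (4 − 1.5850) = 45.962 ms/bit
  a = 252 − 45.962 × 1.5850 = 179.152 ms
Then RT(10) = 179.152 + 45.962 × log₂ 10 = 179.152 + 45.962 × 3.3219 ≈ 331.834 ms.

331.8 ms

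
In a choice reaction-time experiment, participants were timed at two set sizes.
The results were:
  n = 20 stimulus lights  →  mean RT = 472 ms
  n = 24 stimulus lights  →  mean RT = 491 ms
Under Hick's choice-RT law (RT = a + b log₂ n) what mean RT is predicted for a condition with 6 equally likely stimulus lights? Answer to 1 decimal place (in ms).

With log₂ n on the abscissa the relation is linear; from the two conditions:
  b = (491 − 472) / (log₂ 24 − log₂ 20) = 19 / (4.5850 − 4.3219) = 72.234 ms/bit
  a = 472 − 72.234 × 4.3219 = 159.810 ms
Then RT(6) = 159.810 + 72.234 × log₂ 6 = 159.810 + 72.234 × 2.5850 ≈ 346.532 ms.

346.5 ms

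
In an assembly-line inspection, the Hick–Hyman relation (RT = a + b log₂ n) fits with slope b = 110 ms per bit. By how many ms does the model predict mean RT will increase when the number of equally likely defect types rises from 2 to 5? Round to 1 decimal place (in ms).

145.4 ms

The intercept a cancels: ΔRT = b·(log₂ n₂ − log₂ n₁) = b·log₂(n₂/n₁).
log₂(5) − log₂(2) = 2.3219 − 1 = 1.3219.
ΔRT = 110 × 1.3219 = 145.412 ms.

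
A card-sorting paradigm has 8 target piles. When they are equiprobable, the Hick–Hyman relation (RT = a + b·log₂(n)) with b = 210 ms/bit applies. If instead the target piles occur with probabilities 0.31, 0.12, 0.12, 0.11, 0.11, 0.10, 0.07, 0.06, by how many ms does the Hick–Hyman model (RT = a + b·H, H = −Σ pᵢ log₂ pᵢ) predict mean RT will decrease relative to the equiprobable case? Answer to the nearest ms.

41 ms

Equiprobable entropy H₀ = log₂ 8 = 3.0000 bits.
Skewed entropy H = −Σ pᵢ log₂ pᵢ = 2.8028 bits.
ΔRT = b·(H₀ − H) = 210 × 0.1972 = 41.42 ms.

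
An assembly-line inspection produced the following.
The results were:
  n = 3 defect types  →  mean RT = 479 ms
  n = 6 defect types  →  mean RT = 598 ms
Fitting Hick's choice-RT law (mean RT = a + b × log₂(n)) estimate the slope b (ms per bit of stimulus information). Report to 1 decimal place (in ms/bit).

The slope on a log₂ axis is (598 − 479) / (2.5850 − 1.5850) = 119.000 ms/bit.

119.0 ms/bit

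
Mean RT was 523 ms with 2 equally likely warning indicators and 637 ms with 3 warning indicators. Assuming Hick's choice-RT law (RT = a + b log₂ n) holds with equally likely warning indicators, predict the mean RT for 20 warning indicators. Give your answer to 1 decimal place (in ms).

RT is linear in log₂ n, so two points fix the line:
  b = (637 − 523) / (log₂ 3 − log₂ 2) = 114 / (1.5850 − 1) = 194.884 ms/bit
  a = 523 − 194.884 × 1 = 328.116 ms
Then RT(20) = 328.116 + 194.884 × log₂ 20 = 328.116 + 194.884 × 4.3219 ≈ 1170.392 ms.

1170.4 ms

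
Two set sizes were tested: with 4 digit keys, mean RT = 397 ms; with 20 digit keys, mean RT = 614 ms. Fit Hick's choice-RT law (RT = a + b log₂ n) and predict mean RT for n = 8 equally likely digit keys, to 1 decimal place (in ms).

490.5 ms

Solve the two-equation system in a and b:
  b = (614 − 397) / (log₂ 20 − log₂ 4) = 217 / (4.3219 − 2) = 93.457 ms/bit
  a = 397 − 93.457 × 2 = 210.086 ms
Then RT(8) = 210.086 + 93.457 × log₂ 8 = 210.086 + 93.457 × 3 ≈ 490.457 ms.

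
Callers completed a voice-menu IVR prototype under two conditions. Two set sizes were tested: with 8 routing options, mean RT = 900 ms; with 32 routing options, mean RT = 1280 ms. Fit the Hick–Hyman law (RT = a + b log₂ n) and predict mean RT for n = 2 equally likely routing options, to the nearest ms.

With log₂ n on the abscissa the relation is linear; from the two conditions:
  b = (1280 − 900) / (log₂ 32 − log₂ 8) = 380 / (5 − 3) = 190 ms/bit
  a = 900 − 190 × 3 = 330 ms
Then RT(2) = 330 + 190 × log₂ 2 = 330 + 190 × 1 ≈ 520.000 ms.

520 ms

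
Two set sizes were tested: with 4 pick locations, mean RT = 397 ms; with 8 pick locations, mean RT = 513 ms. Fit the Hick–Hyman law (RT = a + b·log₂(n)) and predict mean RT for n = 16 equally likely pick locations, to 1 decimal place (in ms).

629.0 ms

RT is linear in log₂ n, so two points fix the line:
  b = (513 − 397) / (log₂ 8 − log₂ 4) = 116 / (3 − 2) = 116.000 ms/bit
  a = 397 − 116.000 × 2 = 165.000 ms
Then RT(16) = 165.000 + 116.000 × log₂ 16 = 165.000 + 116.000 × 4 ≈ 629.000 ms.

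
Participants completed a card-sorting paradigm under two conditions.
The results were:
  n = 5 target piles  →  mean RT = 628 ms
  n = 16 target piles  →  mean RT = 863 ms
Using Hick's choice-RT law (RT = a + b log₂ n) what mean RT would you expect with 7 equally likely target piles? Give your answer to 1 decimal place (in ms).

696.0 ms

RT is linear in log₂ n, so two points fix the line:
  b = (863 − 628) / (log₂ 16 − log₂ 5) = 235 / (4 − 2.3219) = 140.042 ms/bit
  a = 628 − 140.042 × 2.3219 = 302.833 ms
Then RT(7) = 302.833 + 140.042 × log₂ 7 = 302.833 + 140.042 × 2.8074 ≈ 695.980 ms.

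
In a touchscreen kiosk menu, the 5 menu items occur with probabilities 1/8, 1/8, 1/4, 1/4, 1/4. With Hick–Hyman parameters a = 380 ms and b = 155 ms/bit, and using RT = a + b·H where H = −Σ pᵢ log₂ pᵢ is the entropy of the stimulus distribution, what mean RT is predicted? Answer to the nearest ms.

729 ms

Each term −pᵢ log₂ pᵢ: 0.125·3 + 0.125·3 + 0.25·2 + 0.25·2 + 0.25·2; summed, H = 2.250 bits.
Mean RT = a + bH = 380 + 155·2.250 = 728.75 ms.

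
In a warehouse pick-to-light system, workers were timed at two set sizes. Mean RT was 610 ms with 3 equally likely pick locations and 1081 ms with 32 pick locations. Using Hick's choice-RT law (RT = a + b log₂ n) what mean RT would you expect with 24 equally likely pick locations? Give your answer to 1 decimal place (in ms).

1023.8 ms

Fit slope and intercept:
  b = (1081 − 610) / (log₂ 32 − log₂ 3) = 471 / (5 − 1.5850) = 137.919 ms/bit
  a = 610 − 137.919 × 1.5850 = 391.403 ms
Then RT(24) = 391.403 + 137.919 × log₂ 24 = 391.403 + 137.919 × 4.5850 ≈ 1023.758 ms.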